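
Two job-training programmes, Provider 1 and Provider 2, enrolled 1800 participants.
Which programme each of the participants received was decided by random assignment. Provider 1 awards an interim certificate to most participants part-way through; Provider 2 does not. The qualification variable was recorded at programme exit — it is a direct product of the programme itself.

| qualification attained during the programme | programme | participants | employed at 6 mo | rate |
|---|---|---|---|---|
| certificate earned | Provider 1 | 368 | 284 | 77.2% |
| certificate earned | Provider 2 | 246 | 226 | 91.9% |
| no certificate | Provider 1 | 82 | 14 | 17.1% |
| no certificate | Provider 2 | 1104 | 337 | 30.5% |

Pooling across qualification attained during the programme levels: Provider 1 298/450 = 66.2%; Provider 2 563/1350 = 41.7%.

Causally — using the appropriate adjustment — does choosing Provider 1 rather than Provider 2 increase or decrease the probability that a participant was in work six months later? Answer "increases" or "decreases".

increases

Qualification attained during the programme here is a post-treatment variable shaped by the programme; conditioning on it would introduce bias rather than remove it. The overall comparison is the causal one.
Pooled: Provider 1 66.2% vs Provider 2 41.7%; Provider 1 is higher overall.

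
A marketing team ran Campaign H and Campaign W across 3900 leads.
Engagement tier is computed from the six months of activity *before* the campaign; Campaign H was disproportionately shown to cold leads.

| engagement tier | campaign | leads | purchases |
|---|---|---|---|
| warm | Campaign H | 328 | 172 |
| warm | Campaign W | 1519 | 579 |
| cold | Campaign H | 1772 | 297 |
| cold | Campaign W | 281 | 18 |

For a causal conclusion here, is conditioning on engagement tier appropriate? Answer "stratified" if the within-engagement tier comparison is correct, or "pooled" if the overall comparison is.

stratified

Engagement tier satisfies the back-door criterion: it is not a descendant of the campaign, and it blocks the spurious path from campaign to outcome. Adjusting for it (i.e., using the within-engagement tier rates) gives the causal effect.
Within each level — warm: 52.4% vs 38.1%; cold: 16.8% vs 6.4% — Campaign H is higher every time.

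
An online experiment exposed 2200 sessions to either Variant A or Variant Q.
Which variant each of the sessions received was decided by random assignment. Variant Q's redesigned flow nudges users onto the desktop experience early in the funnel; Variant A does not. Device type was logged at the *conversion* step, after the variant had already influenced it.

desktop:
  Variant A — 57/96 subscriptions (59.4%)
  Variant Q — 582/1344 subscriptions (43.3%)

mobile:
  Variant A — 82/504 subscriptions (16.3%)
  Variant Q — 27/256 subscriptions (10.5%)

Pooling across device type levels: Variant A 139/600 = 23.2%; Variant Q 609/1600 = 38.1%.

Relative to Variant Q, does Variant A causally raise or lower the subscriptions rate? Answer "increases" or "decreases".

Because the variant influences device type, device type is a post-treatment mediator, not a confounder. Stratifying on it would bias the estimate; the causal effect is the crude pooled difference.
Pooled: Variant A 23.2% vs Variant Q 38.1%; Variant Q is higher overall.

decreases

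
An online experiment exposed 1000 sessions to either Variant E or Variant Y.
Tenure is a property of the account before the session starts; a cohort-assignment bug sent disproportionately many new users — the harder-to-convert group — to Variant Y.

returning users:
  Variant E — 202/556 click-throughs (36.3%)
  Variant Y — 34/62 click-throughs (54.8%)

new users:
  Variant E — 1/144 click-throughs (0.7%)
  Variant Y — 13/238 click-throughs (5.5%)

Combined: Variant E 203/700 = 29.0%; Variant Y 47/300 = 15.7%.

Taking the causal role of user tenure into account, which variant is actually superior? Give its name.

User tenure satisfies the back-door criterion: it is not a descendant of the variant, and it blocks the spurious path from variant to outcome. Adjusting for it (i.e., using the within-user tenure rates) gives the causal effect.
Within each level — returning users: 36.3% vs 54.8%; new users: 0.7% vs 5.5% — Variant Y is higher every time.

Variant Y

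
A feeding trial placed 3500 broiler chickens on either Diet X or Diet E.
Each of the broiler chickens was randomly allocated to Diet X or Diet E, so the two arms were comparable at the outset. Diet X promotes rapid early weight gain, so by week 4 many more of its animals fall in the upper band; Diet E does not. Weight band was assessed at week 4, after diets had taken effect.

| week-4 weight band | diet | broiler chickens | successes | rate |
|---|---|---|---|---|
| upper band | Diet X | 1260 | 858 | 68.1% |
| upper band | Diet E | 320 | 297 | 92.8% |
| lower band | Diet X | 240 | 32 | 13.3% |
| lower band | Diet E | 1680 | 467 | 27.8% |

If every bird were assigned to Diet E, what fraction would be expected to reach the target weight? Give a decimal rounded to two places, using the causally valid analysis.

Within every week-4 weight band level Diet E has the higher rate, yet pooled Diet X does — Simpson's reversal.
The distribution of week-4 weight band is itself part of what the diet does — it is an intermediate outcome. Holding it fixed would remove that part of the effect; the total effect is the pooled difference.
So P(outcome | do(Diet E)) is just the pooled rate for Diet E: 764/2000 = 0.382.

0.38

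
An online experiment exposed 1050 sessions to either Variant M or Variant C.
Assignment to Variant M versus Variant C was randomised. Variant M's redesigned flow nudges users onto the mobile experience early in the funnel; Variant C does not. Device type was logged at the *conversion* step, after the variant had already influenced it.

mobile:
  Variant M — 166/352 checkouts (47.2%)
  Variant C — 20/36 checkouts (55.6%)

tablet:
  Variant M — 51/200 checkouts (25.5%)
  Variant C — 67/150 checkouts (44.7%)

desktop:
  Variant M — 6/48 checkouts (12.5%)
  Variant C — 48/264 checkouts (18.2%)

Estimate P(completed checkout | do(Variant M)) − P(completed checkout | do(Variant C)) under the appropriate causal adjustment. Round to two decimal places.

+0.07

Device type here is a post-treatment variable shaped by the variant; conditioning on it would introduce bias rather than remove it. The overall comparison is the causal one.
The causal difference is the pooled difference: 0.372 − 0.300 = +0.072.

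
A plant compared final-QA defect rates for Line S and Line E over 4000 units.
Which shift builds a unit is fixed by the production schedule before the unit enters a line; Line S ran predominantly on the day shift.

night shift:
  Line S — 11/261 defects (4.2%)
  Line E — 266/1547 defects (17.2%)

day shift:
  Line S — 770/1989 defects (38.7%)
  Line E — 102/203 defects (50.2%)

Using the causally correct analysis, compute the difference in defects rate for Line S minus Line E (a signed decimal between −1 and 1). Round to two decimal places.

Here shift is a common cause — it drives both which line a case falls under and the outcome. The crude comparison mixes populations; the stratum-specific rates are the causally relevant ones.
Adjusting over the population distribution of shift: 0.452·(0.042−0.172) + 0.548·(0.387−0.502) = -0.122.

-0.12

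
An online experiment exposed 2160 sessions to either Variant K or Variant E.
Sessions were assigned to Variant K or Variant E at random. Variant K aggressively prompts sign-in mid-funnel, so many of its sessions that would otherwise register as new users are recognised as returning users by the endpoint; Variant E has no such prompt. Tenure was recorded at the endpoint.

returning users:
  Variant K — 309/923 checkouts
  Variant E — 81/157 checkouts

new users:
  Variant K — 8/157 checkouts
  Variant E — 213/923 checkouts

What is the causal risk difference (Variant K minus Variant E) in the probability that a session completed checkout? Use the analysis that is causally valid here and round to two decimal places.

+0.02

User tenure here is a post-treatment variable shaped by the variant; conditioning on it would introduce bias rather than remove it. The overall comparison is the causal one.
The causal difference is the pooled difference: 0.294 − 0.272 = +0.021.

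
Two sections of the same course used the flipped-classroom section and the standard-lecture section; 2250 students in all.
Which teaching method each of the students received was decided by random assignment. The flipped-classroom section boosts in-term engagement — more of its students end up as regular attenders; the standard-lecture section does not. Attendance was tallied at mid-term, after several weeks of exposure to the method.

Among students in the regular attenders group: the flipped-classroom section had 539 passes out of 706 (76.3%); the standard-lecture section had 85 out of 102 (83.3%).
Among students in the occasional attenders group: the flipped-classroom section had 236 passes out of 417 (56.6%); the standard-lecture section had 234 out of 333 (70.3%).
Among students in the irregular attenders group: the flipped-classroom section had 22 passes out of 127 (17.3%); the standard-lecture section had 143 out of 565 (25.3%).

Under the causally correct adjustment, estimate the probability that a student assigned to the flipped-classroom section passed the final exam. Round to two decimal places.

0.64

The distribution of mid-term attendance is itself part of what the teaching method does — it is an intermediate outcome. Holding it fixed would remove that part of the effect; the total effect is the pooled difference.
So P(outcome | do(the flipped-classroom section)) is just the pooled rate for the flipped-classroom section: 797/1250 = 0.638.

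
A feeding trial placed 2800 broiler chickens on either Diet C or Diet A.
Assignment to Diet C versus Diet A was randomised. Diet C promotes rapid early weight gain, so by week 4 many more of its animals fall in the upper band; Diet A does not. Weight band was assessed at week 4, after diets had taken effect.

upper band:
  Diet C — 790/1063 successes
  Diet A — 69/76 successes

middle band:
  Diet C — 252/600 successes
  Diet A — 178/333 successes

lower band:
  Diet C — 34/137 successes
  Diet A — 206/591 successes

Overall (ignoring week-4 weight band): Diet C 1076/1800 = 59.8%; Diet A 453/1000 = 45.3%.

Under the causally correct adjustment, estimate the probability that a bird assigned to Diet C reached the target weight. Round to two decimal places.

Within every week-4 weight band level Diet A has the higher rate, yet pooled Diet C does — Simpson's reversal.
The distribution of week-4 weight band is itself part of what the diet does — it is an intermediate outcome. Holding it fixed would remove that part of the effect; the total effect is the pooled difference.
So P(outcome | do(Diet C)) is just the pooled rate for Diet C: 1076/1800 = 0.598.

0.60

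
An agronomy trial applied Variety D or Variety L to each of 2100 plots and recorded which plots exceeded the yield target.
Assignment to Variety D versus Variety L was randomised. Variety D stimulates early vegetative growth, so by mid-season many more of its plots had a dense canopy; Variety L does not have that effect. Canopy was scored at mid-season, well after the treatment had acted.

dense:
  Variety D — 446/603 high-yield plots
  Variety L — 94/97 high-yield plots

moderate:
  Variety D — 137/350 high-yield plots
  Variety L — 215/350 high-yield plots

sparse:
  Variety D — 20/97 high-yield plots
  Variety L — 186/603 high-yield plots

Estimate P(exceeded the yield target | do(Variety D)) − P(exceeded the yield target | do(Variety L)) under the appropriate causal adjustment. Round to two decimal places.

Mid-season canopy lies on the pathway variety → mid-season canopy → outcome, so adjusting for it blocks the indirect effect. For the total causal effect of variety, use the unadjusted pooled rates.
The causal difference is the pooled difference: 0.574 − 0.471 = +0.103.

+0.10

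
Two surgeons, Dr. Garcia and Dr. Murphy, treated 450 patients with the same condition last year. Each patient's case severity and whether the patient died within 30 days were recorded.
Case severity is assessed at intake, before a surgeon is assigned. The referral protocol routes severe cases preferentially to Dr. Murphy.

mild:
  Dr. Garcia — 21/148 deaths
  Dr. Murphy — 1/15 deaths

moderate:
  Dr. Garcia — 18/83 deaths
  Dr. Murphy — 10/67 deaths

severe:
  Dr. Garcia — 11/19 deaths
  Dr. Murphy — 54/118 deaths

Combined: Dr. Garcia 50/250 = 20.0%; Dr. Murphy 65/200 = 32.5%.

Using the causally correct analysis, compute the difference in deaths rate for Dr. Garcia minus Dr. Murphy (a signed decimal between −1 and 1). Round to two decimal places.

+0.09

The stratified and pooled comparisons disagree (Dr. Murphy wins within each case severity; Dr. Garcia wins overall), so the answer turns on the causal role of case severity.
Here case severity is a common cause — it drives both which surgeon a case falls under and the outcome. The crude comparison mixes populations; the stratum-specific rates are the causally relevant ones.
Adjusting over the population distribution of case severity: 0.362·(0.142−0.067) + 0.333·(0.217−0.149) + 0.304·(0.579−0.458) = +0.087.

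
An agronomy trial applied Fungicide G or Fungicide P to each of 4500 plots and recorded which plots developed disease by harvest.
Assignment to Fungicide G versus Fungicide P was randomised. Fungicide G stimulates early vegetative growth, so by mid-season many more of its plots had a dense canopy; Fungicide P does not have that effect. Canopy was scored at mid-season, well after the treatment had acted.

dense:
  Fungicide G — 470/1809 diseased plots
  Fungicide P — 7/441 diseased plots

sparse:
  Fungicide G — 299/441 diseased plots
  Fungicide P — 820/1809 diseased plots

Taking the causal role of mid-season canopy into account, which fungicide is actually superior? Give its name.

Fungicide G

Fungicide P is lower inside every mid-season canopy stratum but Fungicide G is lower in aggregate. Whether to stratify depends on how mid-season canopy relates to the fungicide.
Stratifying would compare fungicides among plots the fungicides themselves sorted into mid-season canopy groups — a form of selection on an intermediate. The unconditioned pooled rates give the total causal effect.
Pooled: Fungicide G 34.2% vs Fungicide P 36.8%; Fungicide G is lower overall.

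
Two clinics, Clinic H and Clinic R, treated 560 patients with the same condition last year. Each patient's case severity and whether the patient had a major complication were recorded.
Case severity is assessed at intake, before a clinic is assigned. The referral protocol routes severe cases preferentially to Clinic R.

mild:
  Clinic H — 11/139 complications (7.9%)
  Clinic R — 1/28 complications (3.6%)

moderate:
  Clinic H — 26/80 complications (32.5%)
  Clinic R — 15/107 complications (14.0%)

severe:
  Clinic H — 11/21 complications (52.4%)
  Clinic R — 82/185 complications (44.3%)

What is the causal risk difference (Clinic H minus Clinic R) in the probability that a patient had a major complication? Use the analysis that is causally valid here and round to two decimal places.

+0.10

The stratified and pooled comparisons disagree (Clinic R wins within each case severity; Clinic H wins overall), so the answer turns on the causal role of case severity.
Case severity differs across clinics for reasons unrelated to any effect of the clinic itself, and it separately predicts the outcome — a classic confounder. We must compare within case severity levels.
Adjusting over the population distribution of case severity: 0.298·(0.079−0.036) + 0.334·(0.325−0.140) + 0.368·(0.524−0.443) = +0.104.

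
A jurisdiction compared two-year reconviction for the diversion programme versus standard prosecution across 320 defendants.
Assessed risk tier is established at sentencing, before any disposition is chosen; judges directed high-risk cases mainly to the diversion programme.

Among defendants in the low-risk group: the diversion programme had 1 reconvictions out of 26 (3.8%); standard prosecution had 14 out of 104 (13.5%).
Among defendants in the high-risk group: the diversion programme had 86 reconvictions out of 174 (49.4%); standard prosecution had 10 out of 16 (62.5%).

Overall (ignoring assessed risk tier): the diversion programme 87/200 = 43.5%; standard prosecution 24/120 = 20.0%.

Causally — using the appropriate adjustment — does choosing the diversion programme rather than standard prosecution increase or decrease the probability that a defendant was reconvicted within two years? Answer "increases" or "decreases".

The stratified and pooled comparisons disagree (the diversion programme wins within each assessed risk tier; standard prosecution wins overall), so the answer turns on the causal role of assessed risk tier.
Here assessed risk tier is a common cause — it drives both which disposition a case falls under and the outcome. The crude comparison mixes populations; the stratum-specific rates are the causally relevant ones.
Within each level — low-risk: 3.8% vs 13.5%; high-risk: 49.4% vs 62.5% — the diversion programme is lower every time.

decreases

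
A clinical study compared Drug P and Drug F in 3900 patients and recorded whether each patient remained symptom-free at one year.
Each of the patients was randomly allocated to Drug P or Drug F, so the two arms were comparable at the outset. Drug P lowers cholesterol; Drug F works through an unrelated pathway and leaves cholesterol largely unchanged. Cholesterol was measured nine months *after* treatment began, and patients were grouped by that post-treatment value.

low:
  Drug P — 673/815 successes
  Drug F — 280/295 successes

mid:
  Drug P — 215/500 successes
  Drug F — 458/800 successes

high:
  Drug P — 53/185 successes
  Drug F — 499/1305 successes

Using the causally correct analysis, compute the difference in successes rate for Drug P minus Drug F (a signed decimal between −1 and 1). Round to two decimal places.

+0.11

Within every cholesterol level Drug F has the higher rate, yet pooled Drug P does — Simpson's reversal.
Cholesterol here is a post-treatment variable shaped by the drug; conditioning on it would introduce bias rather than remove it. The overall comparison is the causal one.
The causal difference is the pooled difference: 0.627 − 0.515 = +0.112.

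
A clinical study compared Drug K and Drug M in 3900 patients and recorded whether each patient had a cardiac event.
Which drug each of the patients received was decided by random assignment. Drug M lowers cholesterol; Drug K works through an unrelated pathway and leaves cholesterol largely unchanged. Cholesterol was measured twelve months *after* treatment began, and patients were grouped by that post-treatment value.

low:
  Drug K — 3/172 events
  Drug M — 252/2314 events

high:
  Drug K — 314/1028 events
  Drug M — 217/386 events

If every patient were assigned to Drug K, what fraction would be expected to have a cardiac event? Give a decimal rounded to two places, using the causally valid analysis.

0.26

Drug K is lower inside every cholesterol stratum but Drug M is lower in aggregate. Whether to stratify depends on how cholesterol relates to the drug.
Cholesterol lies on the pathway drug → cholesterol → outcome, so adjusting for it blocks the indirect effect. For the total causal effect of drug, use the unadjusted pooled rates.
So P(outcome | do(Drug K)) is just the pooled rate for Drug K: 317/1200 = 0.264.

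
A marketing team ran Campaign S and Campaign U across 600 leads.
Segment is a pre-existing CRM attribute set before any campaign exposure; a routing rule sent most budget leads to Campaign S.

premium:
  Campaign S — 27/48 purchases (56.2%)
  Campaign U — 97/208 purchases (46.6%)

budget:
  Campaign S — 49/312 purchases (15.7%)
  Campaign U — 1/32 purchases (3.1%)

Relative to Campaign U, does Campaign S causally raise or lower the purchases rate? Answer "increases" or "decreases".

increases

Here customer segment is a common cause — it drives both which campaign a case falls under and the outcome. The crude comparison mixes populations; the stratum-specific rates are the causally relevant ones.
Within each level — premium: 56.2% vs 46.6%; budget: 15.7% vs 3.1% — Campaign S is higher every time.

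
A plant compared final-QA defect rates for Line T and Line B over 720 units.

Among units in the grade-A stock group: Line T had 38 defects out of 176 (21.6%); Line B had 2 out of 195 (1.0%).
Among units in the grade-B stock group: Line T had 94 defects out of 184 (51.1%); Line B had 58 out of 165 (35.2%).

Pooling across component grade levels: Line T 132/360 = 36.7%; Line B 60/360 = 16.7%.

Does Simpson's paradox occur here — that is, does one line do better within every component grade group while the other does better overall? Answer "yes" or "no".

no

Within each component grade level (grade-A stock 21.6% vs 1.0%; grade-B stock 51.1% vs 35.2%), Line B has the lower rate every time. Pooled: 36.7% vs 16.7% — Line B has the lower rate overall. They agree.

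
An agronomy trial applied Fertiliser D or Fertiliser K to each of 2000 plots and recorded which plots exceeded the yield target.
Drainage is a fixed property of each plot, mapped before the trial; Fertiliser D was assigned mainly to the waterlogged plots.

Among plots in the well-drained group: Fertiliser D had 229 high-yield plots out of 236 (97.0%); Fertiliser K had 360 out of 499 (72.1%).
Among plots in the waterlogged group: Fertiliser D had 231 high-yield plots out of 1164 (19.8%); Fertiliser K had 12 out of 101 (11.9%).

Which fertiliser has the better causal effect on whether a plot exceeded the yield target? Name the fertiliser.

Fertiliser D

Field drainage differs across fertilisers for reasons unrelated to any effect of the fertiliser itself, and it separately predicts the outcome — a classic confounder. We must compare within field drainage levels.
Within each level — well-drained: 97.0% vs 72.1%; waterlogged: 19.8% vs 11.9% — Fertiliser D is higher every time.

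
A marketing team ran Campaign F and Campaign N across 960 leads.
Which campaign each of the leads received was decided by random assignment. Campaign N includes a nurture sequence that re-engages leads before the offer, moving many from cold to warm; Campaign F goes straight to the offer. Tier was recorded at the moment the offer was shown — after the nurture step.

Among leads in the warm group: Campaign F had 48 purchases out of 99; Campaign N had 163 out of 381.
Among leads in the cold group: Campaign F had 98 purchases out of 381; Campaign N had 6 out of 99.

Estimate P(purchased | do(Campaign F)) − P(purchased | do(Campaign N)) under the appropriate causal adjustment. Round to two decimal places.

-0.05

Engagement tier is downstream of the campaign. One should not condition on a consequence of treatment, so the overall rates are the right comparison.
The causal difference is the pooled difference: 0.304 − 0.352 = -0.048.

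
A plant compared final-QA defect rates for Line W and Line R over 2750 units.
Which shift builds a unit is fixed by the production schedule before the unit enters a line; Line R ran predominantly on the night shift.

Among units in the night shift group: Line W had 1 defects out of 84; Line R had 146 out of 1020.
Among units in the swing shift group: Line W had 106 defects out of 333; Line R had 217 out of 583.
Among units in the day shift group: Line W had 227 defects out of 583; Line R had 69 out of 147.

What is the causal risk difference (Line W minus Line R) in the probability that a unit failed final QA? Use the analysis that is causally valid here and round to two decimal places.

Shift differs across lines for reasons unrelated to any effect of the line itself, and it separately predicts the outcome — a classic confounder. We must compare within shift levels.
Adjusting over the population distribution of shift: 0.401·(0.012−0.143) + 0.333·(0.318−0.372) + 0.265·(0.389−0.469) = -0.092.

-0.09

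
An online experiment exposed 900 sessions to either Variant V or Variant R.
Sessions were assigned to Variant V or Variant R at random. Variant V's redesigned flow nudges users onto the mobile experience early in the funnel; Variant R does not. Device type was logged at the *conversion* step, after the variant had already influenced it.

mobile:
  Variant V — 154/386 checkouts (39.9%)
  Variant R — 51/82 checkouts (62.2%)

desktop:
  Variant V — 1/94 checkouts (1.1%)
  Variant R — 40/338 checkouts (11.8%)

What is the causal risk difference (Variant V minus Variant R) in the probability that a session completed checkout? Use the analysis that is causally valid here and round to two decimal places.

+0.11

Stratifying would compare variants among sessions the variants themselves sorted into device type groups — a form of selection on an intermediate. The unconditioned pooled rates give the total causal effect.
The causal difference is the pooled difference: 0.323 − 0.217 = +0.106.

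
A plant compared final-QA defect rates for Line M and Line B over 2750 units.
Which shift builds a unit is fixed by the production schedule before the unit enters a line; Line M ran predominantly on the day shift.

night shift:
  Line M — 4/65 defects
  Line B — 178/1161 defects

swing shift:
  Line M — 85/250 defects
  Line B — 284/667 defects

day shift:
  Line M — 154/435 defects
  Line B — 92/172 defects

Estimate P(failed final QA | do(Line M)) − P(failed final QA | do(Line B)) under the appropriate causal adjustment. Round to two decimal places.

Line M is lower inside every shift stratum but Line B is lower in aggregate. Whether to stratify depends on how shift relates to the line.
The imbalance in shift arose from how units were allocated, not from anything the line did; and shift independently affects the outcome. The pooled gap is confounded — condition on shift.
Adjusting over the population distribution of shift: 0.446·(0.062−0.153) + 0.333·(0.340−0.426) + 0.221·(0.354−0.535) = -0.109.

-0.11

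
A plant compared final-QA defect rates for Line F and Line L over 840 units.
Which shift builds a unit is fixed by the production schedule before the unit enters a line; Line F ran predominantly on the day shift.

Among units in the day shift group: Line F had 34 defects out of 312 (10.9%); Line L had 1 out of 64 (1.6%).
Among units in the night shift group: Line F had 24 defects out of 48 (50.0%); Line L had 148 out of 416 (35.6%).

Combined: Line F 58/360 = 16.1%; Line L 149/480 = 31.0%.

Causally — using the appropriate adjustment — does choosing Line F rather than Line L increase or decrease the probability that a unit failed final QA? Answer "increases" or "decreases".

Shift differs across lines for reasons unrelated to any effect of the line itself, and it separately predicts the outcome — a classic confounder. We must compare within shift levels.
Within each level — day shift: 10.9% vs 1.6%; night shift: 50.0% vs 35.6% — Line L is lower every time.

increases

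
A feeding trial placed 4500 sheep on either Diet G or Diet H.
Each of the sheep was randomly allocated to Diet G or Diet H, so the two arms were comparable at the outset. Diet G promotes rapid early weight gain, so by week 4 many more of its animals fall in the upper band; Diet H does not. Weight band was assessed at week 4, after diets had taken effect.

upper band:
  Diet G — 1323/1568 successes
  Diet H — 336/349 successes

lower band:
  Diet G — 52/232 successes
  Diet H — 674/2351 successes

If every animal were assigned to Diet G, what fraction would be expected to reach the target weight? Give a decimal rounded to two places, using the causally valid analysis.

Within every week-4 weight band level Diet H has the higher rate, yet pooled Diet G does — Simpson's reversal.
Week-4 weight band here is a post-treatment variable shaped by the diet; conditioning on it would introduce bias rather than remove it. The overall comparison is the causal one.
So P(outcome | do(Diet G)) is just the pooled rate for Diet G: 1375/1800 = 0.764.

0.76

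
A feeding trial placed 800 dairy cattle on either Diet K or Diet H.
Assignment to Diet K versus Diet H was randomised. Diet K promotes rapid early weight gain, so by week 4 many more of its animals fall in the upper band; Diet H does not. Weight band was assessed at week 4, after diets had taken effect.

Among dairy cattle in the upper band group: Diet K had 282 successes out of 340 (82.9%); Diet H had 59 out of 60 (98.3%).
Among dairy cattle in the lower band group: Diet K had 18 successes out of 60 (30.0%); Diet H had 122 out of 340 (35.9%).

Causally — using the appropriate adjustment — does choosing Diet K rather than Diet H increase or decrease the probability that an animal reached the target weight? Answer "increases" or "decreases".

increases

Week-4 weight band is downstream of the diet. One should not condition on a consequence of treatment, so the overall rates are the right comparison.
Pooled: Diet K 75.0% vs Diet H 45.2%; Diet K is higher overall.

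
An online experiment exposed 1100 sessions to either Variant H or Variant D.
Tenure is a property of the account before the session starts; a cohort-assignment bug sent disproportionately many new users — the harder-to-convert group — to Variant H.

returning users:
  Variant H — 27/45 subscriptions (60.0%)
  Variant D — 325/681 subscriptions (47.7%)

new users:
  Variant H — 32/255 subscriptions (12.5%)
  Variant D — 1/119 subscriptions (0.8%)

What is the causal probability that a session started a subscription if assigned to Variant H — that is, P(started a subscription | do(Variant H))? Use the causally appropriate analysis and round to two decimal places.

0.44

Within every user tenure level Variant H has the higher rate, yet pooled Variant D does — Simpson's reversal.
Since user tenure is a pre-existing factor (not a product of the variant) and it affects the outcome on its own, it is a confounder. The stratified rates, not the pooled rate, identify the causal effect.
Standardising Variant H to the population user tenure mix: 0.660·27/45 + 0.340·32/255 = 0.439.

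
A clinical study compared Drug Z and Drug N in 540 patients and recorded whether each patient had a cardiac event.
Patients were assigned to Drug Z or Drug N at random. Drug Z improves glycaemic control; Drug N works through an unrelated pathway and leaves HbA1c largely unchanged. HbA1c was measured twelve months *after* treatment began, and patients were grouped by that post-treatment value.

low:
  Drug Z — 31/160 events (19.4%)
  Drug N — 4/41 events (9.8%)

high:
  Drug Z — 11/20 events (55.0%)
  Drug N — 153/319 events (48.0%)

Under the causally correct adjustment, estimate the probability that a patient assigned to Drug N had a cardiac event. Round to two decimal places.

The stratified and pooled comparisons disagree (Drug N wins within each HbA1c; Drug Z wins overall), so the answer turns on the causal role of HbA1c.
HbA1c is downstream of the drug. One should not condition on a consequence of treatment, so the overall rates are the right comparison.
So P(outcome | do(Drug N)) is just the pooled rate for Drug N: 157/360 = 0.436.

0.44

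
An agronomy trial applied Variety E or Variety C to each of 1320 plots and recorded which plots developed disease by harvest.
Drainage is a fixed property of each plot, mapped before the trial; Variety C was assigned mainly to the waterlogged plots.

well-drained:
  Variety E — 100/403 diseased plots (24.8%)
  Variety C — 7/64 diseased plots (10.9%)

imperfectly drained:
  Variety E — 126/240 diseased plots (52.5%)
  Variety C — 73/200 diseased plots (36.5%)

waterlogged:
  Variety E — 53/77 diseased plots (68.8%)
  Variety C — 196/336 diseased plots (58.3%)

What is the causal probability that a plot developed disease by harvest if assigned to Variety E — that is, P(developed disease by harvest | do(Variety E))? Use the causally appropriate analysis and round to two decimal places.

The stratified and pooled comparisons disagree (Variety C wins within each field drainage; Variety E wins overall), so the answer turns on the causal role of field drainage.
The imbalance in field drainage arose from how plots were allocated, not from anything the variety did; and field drainage independently affects the outcome. The pooled gap is confounded — condition on field drainage.
Standardising Variety E to the population field drainage mix: 0.354·100/403 + 0.333·126/240 + 0.313·53/77 = 0.478.

0.48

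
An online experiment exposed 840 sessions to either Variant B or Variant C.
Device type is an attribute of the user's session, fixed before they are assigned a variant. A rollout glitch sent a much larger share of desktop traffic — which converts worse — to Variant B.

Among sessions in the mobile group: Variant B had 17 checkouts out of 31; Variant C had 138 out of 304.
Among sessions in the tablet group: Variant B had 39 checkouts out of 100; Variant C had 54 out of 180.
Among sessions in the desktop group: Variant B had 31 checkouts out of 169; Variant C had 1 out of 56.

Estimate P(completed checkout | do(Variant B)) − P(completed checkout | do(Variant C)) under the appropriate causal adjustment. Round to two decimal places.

+0.11

Variant B is higher inside every device type stratum but Variant C is higher in aggregate. Whether to stratify depends on how device type relates to the variant.
Here device type is a common cause — it drives both which variant a case falls under and the outcome. The crude comparison mixes populations; the stratum-specific rates are the causally relevant ones.
Adjusting over the population distribution of device type: 0.399·(0.548−0.454) + 0.333·(0.390−0.300) + 0.268·(0.183−0.018) = +0.112.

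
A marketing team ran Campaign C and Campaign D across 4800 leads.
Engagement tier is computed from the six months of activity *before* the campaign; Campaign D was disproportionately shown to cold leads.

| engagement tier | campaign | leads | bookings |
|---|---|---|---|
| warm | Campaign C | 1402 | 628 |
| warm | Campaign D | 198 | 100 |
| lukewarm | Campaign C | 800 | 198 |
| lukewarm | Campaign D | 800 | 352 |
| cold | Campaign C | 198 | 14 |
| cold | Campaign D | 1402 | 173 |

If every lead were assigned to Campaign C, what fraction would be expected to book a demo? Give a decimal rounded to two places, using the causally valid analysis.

0.26

Nothing the campaign does changes engagement tier; the imbalance is an allocation artefact. With engagement tier also predicting the outcome, the pooled figure is confounded, and the within-stratum comparison is the causal one.
Standardising Campaign C to the population engagement tier mix: 0.333·628/1402 + 0.333·198/800 + 0.333·14/198 = 0.255.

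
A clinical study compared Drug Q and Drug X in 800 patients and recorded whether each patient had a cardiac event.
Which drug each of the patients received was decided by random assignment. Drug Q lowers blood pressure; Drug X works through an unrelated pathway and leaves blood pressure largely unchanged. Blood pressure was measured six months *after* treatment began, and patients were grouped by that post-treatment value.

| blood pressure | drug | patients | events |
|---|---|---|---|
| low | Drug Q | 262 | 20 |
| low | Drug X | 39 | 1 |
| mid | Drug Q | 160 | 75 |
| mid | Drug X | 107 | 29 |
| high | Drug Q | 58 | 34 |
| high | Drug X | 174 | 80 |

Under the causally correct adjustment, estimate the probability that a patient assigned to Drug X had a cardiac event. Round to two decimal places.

Drug X is lower inside every blood pressure stratum but Drug Q is lower in aggregate. Whether to stratify depends on how blood pressure relates to the drug.
The distribution of blood pressure is itself part of what the drug does — it is an intermediate outcome. Holding it fixed would remove that part of the effect; the total effect is the pooled difference.
So P(outcome | do(Drug X)) is just the pooled rate for Drug X: 110/320 = 0.344.

0.34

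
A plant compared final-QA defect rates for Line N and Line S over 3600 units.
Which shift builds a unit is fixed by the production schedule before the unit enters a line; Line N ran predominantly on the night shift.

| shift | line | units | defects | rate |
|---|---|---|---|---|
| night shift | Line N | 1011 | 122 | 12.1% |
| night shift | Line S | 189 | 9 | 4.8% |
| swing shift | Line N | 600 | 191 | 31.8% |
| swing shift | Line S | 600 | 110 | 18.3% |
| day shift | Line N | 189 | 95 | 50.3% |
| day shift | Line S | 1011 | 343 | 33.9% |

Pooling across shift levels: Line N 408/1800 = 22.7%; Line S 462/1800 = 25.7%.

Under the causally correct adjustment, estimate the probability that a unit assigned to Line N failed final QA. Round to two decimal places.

The shift-specific comparison favours Line S throughout, but the pooled figures favour Line N. The question is whether to condition on shift.
Shift is set before the line has any effect — it is not caused by the line — and it independently drives the outcome. That makes it a confounder, so the causal comparison is within shift levels.
Standardising Line N to the population shift mix: 0.333·122/1011 + 0.333·191/600 + 0.333·95/189 = 0.314.

0.31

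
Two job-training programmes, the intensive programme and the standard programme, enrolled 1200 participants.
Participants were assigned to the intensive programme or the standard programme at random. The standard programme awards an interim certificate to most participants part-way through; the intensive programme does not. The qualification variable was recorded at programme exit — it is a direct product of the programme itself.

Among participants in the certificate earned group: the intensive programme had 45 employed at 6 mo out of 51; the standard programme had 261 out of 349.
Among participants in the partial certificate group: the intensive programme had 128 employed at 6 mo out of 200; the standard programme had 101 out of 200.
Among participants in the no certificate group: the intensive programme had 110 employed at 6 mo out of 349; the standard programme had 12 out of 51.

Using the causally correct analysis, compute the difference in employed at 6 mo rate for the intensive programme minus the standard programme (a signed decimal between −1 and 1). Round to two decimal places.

The stratified and pooled comparisons disagree (the intensive programme wins within each qualification attained during the programme; the standard programme wins overall), so the answer turns on the causal role of qualification attained during the programme.
Because the programme influences qualification attained during the programme, qualification attained during the programme is a post-treatment mediator, not a confounder. Stratifying on it would bias the estimate; the causal effect is the crude pooled difference.
The causal difference is the pooled difference: 0.472 − 0.623 = -0.152.

-0.15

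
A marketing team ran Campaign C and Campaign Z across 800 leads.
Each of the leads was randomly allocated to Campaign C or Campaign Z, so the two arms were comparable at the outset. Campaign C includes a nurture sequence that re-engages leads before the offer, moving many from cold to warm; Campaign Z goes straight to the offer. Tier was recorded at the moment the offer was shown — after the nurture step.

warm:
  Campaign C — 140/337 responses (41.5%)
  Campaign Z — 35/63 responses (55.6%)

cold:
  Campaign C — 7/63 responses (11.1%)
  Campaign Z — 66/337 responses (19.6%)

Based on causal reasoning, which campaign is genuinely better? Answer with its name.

Campaign C

The stratified and pooled comparisons disagree (Campaign Z wins within each engagement tier; Campaign C wins overall), so the answer turns on the causal role of engagement tier.
Engagement tier here is a post-treatment variable shaped by the campaign; conditioning on it would introduce bias rather than remove it. The overall comparison is the causal one.
Pooled: Campaign C 36.8% vs Campaign Z 25.2%; Campaign C is higher overall.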